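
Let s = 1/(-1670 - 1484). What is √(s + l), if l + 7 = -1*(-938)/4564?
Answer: I*√448967590059/257051 ≈ 2.6067*I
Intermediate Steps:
s = -1/3154 (s = 1/(-3154) = -1/3154 ≈ -0.00031706)
l = -2215/326 (l = -7 - 1*(-938)/4564 = -7 + 938*(1/4564) = -7 + 67/326 = -2215/326 ≈ -6.7945)
√(s + l) = √(-1/3154 - 2215/326) = √(-1746609/257051) = I*√448967590059/257051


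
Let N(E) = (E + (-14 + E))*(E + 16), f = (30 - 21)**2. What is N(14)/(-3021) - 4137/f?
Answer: -1392433/27189 ≈ -51.213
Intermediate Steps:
f = 81 (f = 9**2 = 81)
N(E) = (-14 + 2*E)*(16 + E)
N(14)/(-3021) - 4137/f = (-224 + 2*14**2 + 18*14)/(-3021) - 4137/81 = (-224 + 2*196 + 252)*(-1/3021) - 4137*1/81 = (-224 + 392 + 252)*(-1/3021) - 1379/27 = 420*(-1/3021) - 1379/27 = -140/1007 - 1379/27 = -1392433/27189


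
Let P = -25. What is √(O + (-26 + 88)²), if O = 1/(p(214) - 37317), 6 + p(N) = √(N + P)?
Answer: √(430408833 - 34596*√21)/(3*√(12441 - √21)) ≈ 62.000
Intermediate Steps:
p(N) = -6 + √(-25 + N) (p(N) = -6 + √(N - 25) = -6 + √(-25 + N))
O = 1/(-37323 + 3*√21) (O = 1/((-6 + √(-25 + 214)) - 37317) = 1/((-6 + √189) - 37317) = 1/((-6 + 3*√21) - 37317) = 1/(-37323 + 3*√21) ≈ -2.6803e-5)
√(O + (-26 + 88)²) = √((-4147/154778460 - √21/464335380) + (-26 + 88)²) = √((-4147/154778460 - √21/464335380) + 62²) = √((-4147/154778460 - √21/464335380) + 3844) = √(594968396093/154778460 - √21/464335380)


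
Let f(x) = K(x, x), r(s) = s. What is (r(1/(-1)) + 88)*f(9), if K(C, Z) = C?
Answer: 783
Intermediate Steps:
f(x) = x
(r(1/(-1)) + 88)*f(9) = (1/(-1) + 88)*9 = (-1 + 88)*9 = 87*9 = 783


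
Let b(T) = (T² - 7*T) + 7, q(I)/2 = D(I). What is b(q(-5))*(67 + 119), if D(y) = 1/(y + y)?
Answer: 39246/25 ≈ 1569.8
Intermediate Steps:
D(y) = 1/(2*y)
q(I) = 1/I (q(I) = 2*(1/(2*I)) = 1/I)
b(T) = 7 + T² - 7*T
b(q(-5))*(67 + 119) = (7 + (1/(-5))² - 7/(-5))*(67 + 119) = (7 + (-⅕)² - 7*(-⅕))*186 = (7 + 1/25 + 7/5)*186 = (211/25)*186 = 39246/25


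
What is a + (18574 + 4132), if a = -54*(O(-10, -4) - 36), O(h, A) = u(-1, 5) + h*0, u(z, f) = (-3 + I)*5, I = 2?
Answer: 24920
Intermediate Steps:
u(z, f) = -5 (u(z, f) = (-3 + 2)*5 = -1*5 = -5)
O(h, A) = -5 (O(h, A) = -5 + h*0 = -5 + 0 = -5)
a = 2214 (a = -54*(-5 - 36) = -54*(-41) = 2214)
a + (18574 + 4132) = 2214 + (18574 + 4132) = 2214 + 22706 = 24920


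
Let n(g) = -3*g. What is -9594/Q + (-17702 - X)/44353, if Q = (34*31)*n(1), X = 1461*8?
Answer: 3260701/1374943 ≈ 2.3715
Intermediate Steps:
X = 11688
Q = -3162 (Q = (34*31)*(-3*1) = 1054*(-3) = -3162)
-9594/Q + (-17702 - X)/44353 = -9594/(-3162) + (-17702 - 1*11688)/44353 = -9594*(-1/3162) + (-17702 - 11688)*(1/44353) = 1599/527 - 29390*1/44353 = 1599/527 - 29390/44353 = 3260701/1374943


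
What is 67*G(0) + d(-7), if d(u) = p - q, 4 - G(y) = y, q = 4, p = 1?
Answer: 265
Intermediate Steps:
G(y) = 4 - y
d(u) = -3 (d(u) = 1 - 1*4 = 1 - 4 = -3)
67*G(0) + d(-7) = 67*(4 - 1*0) - 3 = 67*(4 + 0) - 3 = 67*4 - 3 = 268 - 3 = 265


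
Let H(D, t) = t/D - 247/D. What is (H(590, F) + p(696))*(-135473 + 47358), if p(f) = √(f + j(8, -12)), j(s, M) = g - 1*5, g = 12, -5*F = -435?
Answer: 1409840/59 - 88115*√703 ≈ -2.3124e+6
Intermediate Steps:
F = 87 (F = -⅕*(-435) = 87)
j(s, M) = 7 (j(s, M) = 12 - 1*5 = 12 - 5 = 7)
H(D, t) = -247/D + t/D
p(f) = √(7 + f) (p(f) = √(f + 7) = √(7 + f))
(H(590, F) + p(696))*(-135473 + 47358) = ((-247 + 87)/590 + √(7 + 696))*(-135473 + 47358) = ((1/590)*(-160) + √703)*(-88115) = (-16/59 + √703)*(-88115) = 1409840/59 - 88115*√703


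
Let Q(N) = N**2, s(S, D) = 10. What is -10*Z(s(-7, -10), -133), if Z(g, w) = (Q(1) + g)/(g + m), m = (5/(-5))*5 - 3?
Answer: -55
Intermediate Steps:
m = -8 (m = (5*(-1/5))*5 - 3 = -1*5 - 3 = -5 - 3 = -8)
Z(g, w) = (1 + g)/(-8 + g) (Z(g, w) = (1**2 + g)/(g - 8) = (1 + g)/(-8 + g))
-10*Z(s(-7, -10), -133) = -10*(1 + 10)/(-8 + 10) = -10*11/2 = -55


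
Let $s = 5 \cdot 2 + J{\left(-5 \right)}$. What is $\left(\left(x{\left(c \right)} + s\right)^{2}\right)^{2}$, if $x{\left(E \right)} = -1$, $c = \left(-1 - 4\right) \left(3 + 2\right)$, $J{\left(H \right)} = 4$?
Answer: $28561$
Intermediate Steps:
$c = -25$ ($c = \left(-5\right) 5 = -25$)
$s = 14$ ($s = 5 \cdot 2 + 4 = 10 + 4 = 14$)
$\left(\left(x{\left(c \right)} + s\right)^{2}\right)^{2} = \left(\left(-1 + 14\right)^{2}\right)^{2} = \left(13^{2}\right)^{2} = 169^{2} = 28561$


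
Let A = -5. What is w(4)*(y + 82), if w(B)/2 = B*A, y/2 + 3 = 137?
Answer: -14000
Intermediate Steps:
y = 268 (y = -6 + 2*137 = -6 + 274 = 268)
w(B) = -10*B (w(B) = 2*(B*(-5)) = 2*(-5*B) = -10*B)
w(4)*(y + 82) = (-10*4)*(268 + 82) = -40*350 = -14000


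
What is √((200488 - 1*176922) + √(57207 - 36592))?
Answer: √(23566 + √20615) ≈ 153.98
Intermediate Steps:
√((200488 - 1*176922) + √(57207 - 36592)) = √((200488 - 176922) + √20615) = √(23566 + √20615)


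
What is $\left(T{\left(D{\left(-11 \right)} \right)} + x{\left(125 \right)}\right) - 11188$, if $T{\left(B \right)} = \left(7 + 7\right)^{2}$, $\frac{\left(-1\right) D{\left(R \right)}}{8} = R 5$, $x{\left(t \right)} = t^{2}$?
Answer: $4633$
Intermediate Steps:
$D{\left(R \right)} = - 40 R$ ($D{\left(R \right)} = - 8 R 5 = - 8 \cdot 5 R = - 40 R$)
$T{\left(B \right)} = 196$ ($T{\left(B \right)} = 14^{2} = 196$)
$\left(T{\left(D{\left(-11 \right)} \right)} + x{\left(125 \right)}\right) - 11188 = \left(196 + 125^{2}\right) - 11188 = \left(196 + 15625\right) - 11188 = 15821 - 11188 = 4633$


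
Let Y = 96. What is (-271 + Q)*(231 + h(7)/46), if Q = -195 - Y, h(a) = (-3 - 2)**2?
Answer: -2992931/23 ≈ -1.3013e+5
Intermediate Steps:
h(a) = 25 (h(a) = (-5)**2 = 25)
Q = -291 (Q = -195 - 1*96 = -195 - 96 = -291)
(-271 + Q)*(231 + h(7)/46) = (-271 - 291)*(231 + 25/46) = -562*(231 + 25*(1/46)) = -562*(231 + 25/46) = -562*10651/46 = -2992931/23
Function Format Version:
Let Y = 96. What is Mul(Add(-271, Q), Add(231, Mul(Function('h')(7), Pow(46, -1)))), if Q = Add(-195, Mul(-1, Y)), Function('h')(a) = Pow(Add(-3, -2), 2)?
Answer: Rational(-2992931, 23) ≈ -1.3013e+5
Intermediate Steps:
Function('h')(a) = 25 (Function('h')(a) = Pow(-5, 2) = 25)
Q = -291 (Q = Add(-195, Mul(-1, 96)) = Add(-195, -96) = -291)
Mul(Add(-271, Q), Add(231, Mul(Function('h')(7), Pow(46, -1)))) = Mul(Add(-271, -291), Add(231, Mul(25, Pow(46, -1)))) = Mul(-562, Add(231, Mul(25, Rational(1, 46)))) = Mul(-562, Add(231, Rational(25, 46))) = Mul(-562, Rational(10651, 46)) = Rational(-2992931, 23)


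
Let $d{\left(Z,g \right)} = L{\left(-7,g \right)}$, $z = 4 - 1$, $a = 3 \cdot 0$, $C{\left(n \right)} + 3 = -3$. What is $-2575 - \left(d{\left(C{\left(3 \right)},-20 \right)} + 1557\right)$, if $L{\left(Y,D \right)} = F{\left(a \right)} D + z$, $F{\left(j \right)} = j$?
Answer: $-4135$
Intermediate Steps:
$C{\left(n \right)} = -6$ ($C{\left(n \right)} = -3 - 3 = -6$)
$a = 0$
$z = 3$
$L{\left(Y,D \right)} = 3$ ($L{\left(Y,D \right)} = 0 D + 3 = 0 + 3 = 3$)
$d{\left(Z,g \right)} = 3$
$-2575 - \left(d{\left(C{\left(3 \right)},-20 \right)} + 1557\right) = -2575 - \left(3 + 1557\right) = -2575 - 1560 = -4135$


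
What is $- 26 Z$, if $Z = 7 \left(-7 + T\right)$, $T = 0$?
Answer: $1274$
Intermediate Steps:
$Z = -49$ ($Z = 7 \left(-7 + 0\right) = 7 \left(-7\right) = -49$)
$- 26 Z = \left(-26\right) \left(-49\right) = 1274$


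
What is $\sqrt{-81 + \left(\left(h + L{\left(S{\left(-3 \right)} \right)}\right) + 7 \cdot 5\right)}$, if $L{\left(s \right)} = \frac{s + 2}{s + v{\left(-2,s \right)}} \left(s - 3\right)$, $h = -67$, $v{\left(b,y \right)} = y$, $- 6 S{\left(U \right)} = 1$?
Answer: $\frac{i \sqrt{3441}}{6} \approx 9.7767 i$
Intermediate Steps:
$S{\left(U \right)} = - \frac{1}{6}$ ($S{\left(U \right)} = \left(- \frac{1}{6}\right) 1 = - \frac{1}{6}$)
$L{\left(s \right)} = \frac{\left(-3 + s\right) \left(2 + s\right)}{2 s}$ ($L{\left(s \right)} = \frac{s + 2}{s + s} \left(s - 3\right) = \frac{2 + s}{2 s} \left(-3 + s\right) = \frac{\left(-3 + s\right) \left(2 + s\right)}{2 s}$)
$\sqrt{-81 + \left(\left(h + L{\left(S{\left(-3 \right)} \right)}\right) + 7 \cdot 5\right)} = \sqrt{-81 + \left(\left(-67 + \frac{-6 + \left(- \frac{1}{6}\right)^{2} - - \frac{1}{6}}{2 \left(- \frac{1}{6}\right)}\right) + 7 \cdot 5\right)} = \sqrt{-81 - \left(32 + 3 \left(-6 + \frac{1}{36} + \frac{1}{6}\right)\right)} = \sqrt{-81 + \left(\left(-67 + \frac{1}{2} \left(-6\right) \left(- \frac{209}{36}\right)\right) + 35\right)} = \sqrt{-81 + \left(\left(-67 + \frac{209}{12}\right) + 35\right)} = \sqrt{-81 + \left(- \frac{595}{12} + 35\right)} = \sqrt{-81 - \frac{175}{12}} = \sqrt{- \frac{1147}{12}} = \frac{i \sqrt{3441}}{6}$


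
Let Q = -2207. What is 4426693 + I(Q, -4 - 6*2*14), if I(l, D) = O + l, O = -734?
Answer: 4423752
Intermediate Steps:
I(l, D) = -734 + l
4426693 + I(Q, -4 - 6*2*14) = 4426693 + (-734 - 2207) = 4426693 - 2941 = 4423752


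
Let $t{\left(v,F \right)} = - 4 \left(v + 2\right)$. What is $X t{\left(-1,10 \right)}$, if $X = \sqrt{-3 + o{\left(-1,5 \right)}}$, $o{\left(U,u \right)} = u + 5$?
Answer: $- 4 \sqrt{7} \approx -10.583$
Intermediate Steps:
$o{\left(U,u \right)} = 5 + u$
$t{\left(v,F \right)} = -8 - 4 v$ ($t{\left(v,F \right)} = - 4 \left(2 + v\right) = -8 - 4 v$)
$X = \sqrt{7}$ ($X = \sqrt{-3 + \left(5 + 5\right)} = \sqrt{-3 + 10} = \sqrt{7} \approx 2.6458$)
$X t{\left(-1,10 \right)} = \sqrt{7} \left(-8 - -4\right) = \sqrt{7} \left(-8 + 4\right) = \sqrt{7} \left(-4\right) = - 4 \sqrt{7}$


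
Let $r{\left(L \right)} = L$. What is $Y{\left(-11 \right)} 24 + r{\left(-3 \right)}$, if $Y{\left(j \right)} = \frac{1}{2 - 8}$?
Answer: $-7$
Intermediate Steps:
$Y{\left(j \right)} = - \frac{1}{6}$ ($Y{\left(j \right)} = \frac{1}{-6} = - \frac{1}{6}$)
$Y{\left(-11 \right)} 24 + r{\left(-3 \right)} = \left(- \frac{1}{6}\right) 24 - 3 = -4 - 3 = -7$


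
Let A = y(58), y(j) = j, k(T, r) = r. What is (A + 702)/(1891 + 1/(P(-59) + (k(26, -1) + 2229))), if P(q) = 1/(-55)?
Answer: 11641205/28965163 ≈ 0.40190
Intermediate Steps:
P(q) = -1/55
A = 58
(A + 702)/(1891 + 1/(P(-59) + (k(26, -1) + 2229))) = (58 + 702)/(1891 + 1/(-1/55 + (-1 + 2229))) = 760/(1891 + 1/(-1/55 + 2228)) = 760/(1891 + 1/(122539/55)) = 760/(1891 + 55/122539) = 760/(231721304/122539) = 760*(122539/231721304) = 11641205/28965163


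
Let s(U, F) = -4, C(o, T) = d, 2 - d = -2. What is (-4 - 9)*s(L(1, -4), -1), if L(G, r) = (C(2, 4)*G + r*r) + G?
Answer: 52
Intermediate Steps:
d = 4 (d = 2 - 1*(-2) = 2 + 2 = 4)
C(o, T) = 4
L(G, r) = r² + 5*G (L(G, r) = (4*G + r*r) + G = (4*G + r²) + G = (r² + 4*G) + G = r² + 5*G)
(-4 - 9)*s(L(1, -4), -1) = (-4 - 9)*(-4) = -13*(-4) = 52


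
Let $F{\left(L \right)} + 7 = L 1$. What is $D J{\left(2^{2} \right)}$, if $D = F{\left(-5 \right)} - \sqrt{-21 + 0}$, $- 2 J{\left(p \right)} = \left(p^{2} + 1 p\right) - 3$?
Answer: $102 + \frac{17 i \sqrt{21}}{2} \approx 102.0 + 38.952 i$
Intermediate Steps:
$J{\left(p \right)} = \frac{3}{2} - \frac{p}{2} - \frac{p^{2}}{2}$ ($J{\left(p \right)} = - \frac{\left(p^{2} + 1 p\right) - 3}{2} = - \frac{\left(p^{2} + p\right) - 3}{2} = - \frac{\left(p + p^{2}\right) - 3}{2} = - \frac{-3 + p + p^{2}}{2} = \frac{3}{2} - \frac{p}{2} - \frac{p^{2}}{2}$)
$F{\left(L \right)} = -7 + L$ ($F{\left(L \right)} = -7 + L 1 = -7 + L$)
$D = -12 - i \sqrt{21}$ ($D = \left(-7 - 5\right) - \sqrt{-21 + 0} = -12 - \sqrt{-21} = -12 - i \sqrt{21} \approx -12.0 - 4.5826 i$)
$D J{\left(2^{2} \right)} = \left(-12 - i \sqrt{21}\right) \left(\frac{3}{2} - \frac{2^{2}}{2} - \frac{\left(2^{2}\right)^{2}}{2}\right) = \left(-12 - i \sqrt{21}\right) \left(\frac{3}{2} - 2 - \frac{4^{2}}{2}\right) = \left(-12 - i \sqrt{21}\right) \left(\frac{3}{2} - 2 - 8\right) = \left(-12 - i \sqrt{21}\right) \left(- \frac{17}{2}\right) = 102 + \frac{17 i \sqrt{21}}{2}$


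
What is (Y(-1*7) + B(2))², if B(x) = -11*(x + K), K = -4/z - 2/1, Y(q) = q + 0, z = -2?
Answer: 841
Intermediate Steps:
Y(q) = q
K = 0 (K = -4/(-2) - 2/1 = -4*(-½) - 2*1 = 2 - 2 = 0)
B(x) = -11*x (B(x) = -11*(x + 0) = -11*x)
(Y(-1*7) + B(2))² = (-1*7 - 11*2)² = (-7 - 22)² = (-29)² = 841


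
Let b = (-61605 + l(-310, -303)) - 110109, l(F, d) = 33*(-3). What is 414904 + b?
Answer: 243091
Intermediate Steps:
l(F, d) = -99
b = -171813 (b = (-61605 - 99) - 110109 = -61704 - 110109 = -171813)
414904 + b = 414904 - 171813 = 243091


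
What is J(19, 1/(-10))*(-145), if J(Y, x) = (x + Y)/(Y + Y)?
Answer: -5481/76 ≈ -72.118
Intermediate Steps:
J(Y, x) = (Y + x)/(2*Y) (J(Y, x) = (Y + x)/((2*Y)) = (Y + x)*(1/(2*Y)) = (Y + x)/(2*Y))
J(19, 1/(-10))*(-145) = ((½)*(19 + 1/(-10))/19)*(-145) = ((½)*(1/19)*(19 - ⅒))*(-145) = ((½)*(1/19)*(189/10))*(-145) = (189/380)*(-145) = -5481/76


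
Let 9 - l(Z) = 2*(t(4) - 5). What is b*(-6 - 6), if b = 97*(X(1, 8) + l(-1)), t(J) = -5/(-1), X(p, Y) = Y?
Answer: -19788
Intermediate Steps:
t(J) = 5 (t(J) = -5*(-1) = 5)
l(Z) = 9 (l(Z) = 9 - 2*(5 - 5) = 9 - 2*0 = 9 - 1*0 = 9 + 0 = 9)
b = 1649 (b = 97*(8 + 9) = 97*17 = 1649)
b*(-6 - 6) = 1649*(-6 - 6) = 1649*(-12) = -19788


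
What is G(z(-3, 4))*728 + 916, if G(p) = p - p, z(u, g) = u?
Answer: 916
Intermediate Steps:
G(p) = 0
G(z(-3, 4))*728 + 916 = 0*728 + 916 = 0 + 916 = 916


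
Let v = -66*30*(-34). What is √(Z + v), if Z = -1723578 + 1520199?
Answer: I*√136059 ≈ 368.86*I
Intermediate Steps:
Z = -203379
v = 67320 (v = -1980*(-34) = 67320)
√(Z + v) = √(-203379 + 67320) = √(-136059) = I*√136059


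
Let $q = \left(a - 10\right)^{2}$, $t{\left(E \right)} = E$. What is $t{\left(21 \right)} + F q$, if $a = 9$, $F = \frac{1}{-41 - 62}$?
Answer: $\frac{2162}{103} \approx 20.99$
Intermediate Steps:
$F = - \frac{1}{103}$ ($F = \frac{1}{-103} = - \frac{1}{103} \approx -0.0097087$)
$q = 1$ ($q = \left(9 - 10\right)^{2} = \left(-1\right)^{2} = 1$)
$t{\left(21 \right)} + F q = 21 - \frac{1}{103} = \frac{2162}{103}$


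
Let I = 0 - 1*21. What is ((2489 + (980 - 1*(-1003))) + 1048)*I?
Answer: -115920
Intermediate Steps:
I = -21 (I = 0 - 21 = -21)
((2489 + (980 - 1*(-1003))) + 1048)*I = ((2489 + (980 - 1*(-1003))) + 1048)*(-21) = ((2489 + (980 + 1003)) + 1048)*(-21) = ((2489 + 1983) + 1048)*(-21) = (4472 + 1048)*(-21) = 5520*(-21) = -115920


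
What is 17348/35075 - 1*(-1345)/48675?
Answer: 35663591/68291025 ≈ 0.52223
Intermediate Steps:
17348/35075 - 1*(-1345)/48675 = 17348*(1/35075) + 1345*(1/48675) = 17348/35075 + 269/9735 = 35663591/68291025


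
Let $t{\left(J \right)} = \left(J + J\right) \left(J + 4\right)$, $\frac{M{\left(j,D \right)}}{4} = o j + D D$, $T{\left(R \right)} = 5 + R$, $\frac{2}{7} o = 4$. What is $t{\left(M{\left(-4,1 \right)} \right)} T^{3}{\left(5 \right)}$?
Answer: $95040000$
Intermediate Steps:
$o = 14$ ($o = \frac{7}{2} \cdot 4 = 14$)
$M{\left(j,D \right)} = 4 D^{2} + 56 j$ ($M{\left(j,D \right)} = 4 \left(14 j + D D\right) = 4 \left(14 j + D^{2}\right) = 4 \left(D^{2} + 14 j\right) = 4 D^{2} + 56 j$)
$t{\left(J \right)} = 2 J \left(4 + J\right)$
$t{\left(M{\left(-4,1 \right)} \right)} T^{3}{\left(5 \right)} = 2 \left(4 \cdot 1^{2} + 56 \left(-4\right)\right) \left(4 + \left(4 \cdot 1^{2} + 56 \left(-4\right)\right)\right) \left(5 + 5\right)^{3} = 2 \left(4 \cdot 1 - 224\right) \left(4 + \left(4 \cdot 1 - 224\right)\right) 10^{3} = 2 \left(4 - 224\right) \left(4 + \left(4 - 224\right)\right) 1000 = 2 \left(-220\right) \left(4 - 220\right) 1000 = 2 \left(-220\right) \left(-216\right) 1000 = 95040 \cdot 1000 = 95040000$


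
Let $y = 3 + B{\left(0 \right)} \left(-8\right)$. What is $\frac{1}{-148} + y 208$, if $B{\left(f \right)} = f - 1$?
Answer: $\frac{338623}{148} \approx 2288.0$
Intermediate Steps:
$B{\left(f \right)} = -1 + f$
$y = 11$ ($y = 3 + \left(-1 + 0\right) \left(-8\right) = 3 - -8 = 3 + 8 = 11$)
$\frac{1}{-148} + y 208 = \frac{1}{-148} + 11 \cdot 208 = - \frac{1}{148} + 2288 = \frac{338623}{148}$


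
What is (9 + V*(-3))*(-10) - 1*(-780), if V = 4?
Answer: 810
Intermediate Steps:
(9 + V*(-3))*(-10) - 1*(-780) = (9 + 4*(-3))*(-10) - 1*(-780) = (9 - 12)*(-10) + 780 = -3*(-10) + 780 = 30 + 780 = 810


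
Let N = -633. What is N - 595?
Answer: -1228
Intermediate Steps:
N - 595 = -633 - 595 = -1228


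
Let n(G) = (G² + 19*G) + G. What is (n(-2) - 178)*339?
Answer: -72546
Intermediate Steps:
n(G) = G² + 20*G
(n(-2) - 178)*339 = (-2*(20 - 2) - 178)*339 = (-2*18 - 178)*339 = (-36 - 178)*339 = -214*339 = -72546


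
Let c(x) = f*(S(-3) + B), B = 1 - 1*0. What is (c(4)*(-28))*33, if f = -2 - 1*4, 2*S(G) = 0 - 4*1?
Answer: -5544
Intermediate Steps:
S(G) = -2 (S(G) = (0 - 4*1)/2 = (0 - 4)/2 = (½)*(-4) = -2)
f = -6 (f = -2 - 4 = -6)
B = 1 (B = 1 + 0 = 1)
c(x) = 6 (c(x) = -6*(-2 + 1) = -6*(-1) = 6)
(c(4)*(-28))*33 = (6*(-28))*33 = -168*33 = -5544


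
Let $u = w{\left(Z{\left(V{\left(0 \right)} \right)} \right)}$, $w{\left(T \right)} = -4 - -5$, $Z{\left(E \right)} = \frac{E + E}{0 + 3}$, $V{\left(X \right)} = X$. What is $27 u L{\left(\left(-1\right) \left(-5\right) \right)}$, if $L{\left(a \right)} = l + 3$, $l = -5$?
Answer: $-54$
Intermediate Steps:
$Z{\left(E \right)} = \frac{2 E}{3}$
$w{\left(T \right)} = 1$ ($w{\left(T \right)} = -4 + 5 = 1$)
$u = 1$
$L{\left(a \right)} = -2$ ($L{\left(a \right)} = -5 + 3 = -2$)
$27 u L{\left(\left(-1\right) \left(-5\right) \right)} = 27 \cdot 1 \left(-2\right) = 27 \left(-2\right) = -54$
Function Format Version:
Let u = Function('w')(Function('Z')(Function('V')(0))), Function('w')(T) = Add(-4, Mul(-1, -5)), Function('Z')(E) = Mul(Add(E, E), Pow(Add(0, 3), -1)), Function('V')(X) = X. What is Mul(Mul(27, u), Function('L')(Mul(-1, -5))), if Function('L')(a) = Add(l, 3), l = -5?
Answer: -54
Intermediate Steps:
Function('Z')(E) = Mul(Rational(2, 3), E) (Function('Z')(E) = Mul(Mul(2, E), Pow(3, -1)) = Mul(Mul(2, E), Rational(1, 3)) = Mul(Rational(2, 3), E))
Function('w')(T) = 1 (Function('w')(T) = Add(-4, 5) = 1)
u = 1
Function('L')(a) = -2 (Function('L')(a) = Add(-5, 3) = -2)
Mul(Mul(27, u), Function('L')(Mul(-1, -5))) = Mul(Mul(27, 1), -2) = Mul(27, -2) = -54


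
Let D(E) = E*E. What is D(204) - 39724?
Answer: 1892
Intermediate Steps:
D(E) = E**2
D(204) - 39724 = 204**2 - 39724 = 41616 - 39724 = 1892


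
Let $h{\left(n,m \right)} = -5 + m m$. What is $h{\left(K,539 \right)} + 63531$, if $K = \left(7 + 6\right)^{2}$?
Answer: $354047$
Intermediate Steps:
$K = 169$ ($K = 13^{2} = 169$)
$h{\left(n,m \right)} = -5 + m^{2}$
$h{\left(K,539 \right)} + 63531 = \left(-5 + 539^{2}\right) + 63531 = \left(-5 + 290521\right) + 63531 = 290516 + 63531 = 354047$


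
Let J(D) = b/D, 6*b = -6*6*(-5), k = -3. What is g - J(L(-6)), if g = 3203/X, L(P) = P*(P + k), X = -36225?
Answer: -2592/4025 ≈ -0.64398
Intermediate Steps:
b = 30 (b = (-6*6*(-5))/6 = (-36*(-5))/6 = (⅙)*180 = 30)
L(P) = P*(-3 + P) (L(P) = P*(P - 3) = P*(-3 + P))
J(D) = 30/D
g = -3203/36225 (g = 3203/(-36225) = 3203*(-1/36225) = -3203/36225 ≈ -0.088420)
g - J(L(-6)) = -3203/36225 - 30/((-6*(-3 - 6))) = -3203/36225 - 30/((-6*(-9))) = -3203/36225 - 30/54 = -3203/36225 - 1*5/9 = -3203/36225 - 5/9 = -2592/4025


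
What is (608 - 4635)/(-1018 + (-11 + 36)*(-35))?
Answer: 4027/1893 ≈ 2.1273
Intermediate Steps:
(608 - 4635)/(-1018 + (-11 + 36)*(-35)) = -4027/(-1018 + 25*(-35)) = -4027/(-1018 - 875) = -4027/(-1893) = -4027*(-1/1893) = 4027/1893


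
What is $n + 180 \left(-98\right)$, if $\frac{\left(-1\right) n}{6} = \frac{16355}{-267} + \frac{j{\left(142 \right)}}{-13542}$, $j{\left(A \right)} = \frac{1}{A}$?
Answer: $- \frac{492679401411}{28523966} \approx -17272.0$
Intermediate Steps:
$n = \frac{10483358829}{28523966}$ ($n = - 6 \left(\frac{16355}{-267} + \frac{1}{142 \left(-13542\right)}\right) = - 6 \left(16355 \left(- \frac{1}{267}\right) + \frac{1}{142} \left(- \frac{1}{13542}\right)\right) = - 6 \left(- \frac{16355}{267} - \frac{1}{1922964}\right) = \left(-6\right) \left(- \frac{3494452943}{57047932}\right) = \frac{10483358829}{28523966} \approx 367.53$)
$n + 180 \left(-98\right) = \frac{10483358829}{28523966} + 180 \left(-98\right) = \frac{10483358829}{28523966} - 17640 = - \frac{492679401411}{28523966}$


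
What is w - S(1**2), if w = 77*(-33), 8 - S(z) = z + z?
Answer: -2547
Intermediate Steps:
S(z) = 8 - 2*z (S(z) = 8 - (z + z) = 8 - 2*z)
w = -2541
w - S(1**2) = -2541 - (8 - 2*1**2) = -2541 - (8 - 2*1) = -2541 - (8 - 2) = -2541 - 1*6 = -2541 - 6 = -2547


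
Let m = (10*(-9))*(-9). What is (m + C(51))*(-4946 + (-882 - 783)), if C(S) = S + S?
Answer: -6029232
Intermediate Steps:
m = 810 (m = -90*(-9) = 810)
C(S) = 2*S
(m + C(51))*(-4946 + (-882 - 783)) = (810 + 2*51)*(-4946 + (-882 - 783)) = (810 + 102)*(-4946 - 1665) = 912*(-6611) = -6029232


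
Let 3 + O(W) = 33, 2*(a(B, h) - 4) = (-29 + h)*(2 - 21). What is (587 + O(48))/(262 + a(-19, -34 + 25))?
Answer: 617/627 ≈ 0.98405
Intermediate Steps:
a(B, h) = 559/2 - 19*h/2 (a(B, h) = 4 + ((-29 + h)*(2 - 21))/2 = 4 + ((-29 + h)*(-19))/2 = 4 + (551 - 19*h)/2 = 4 + (551/2 - 19*h/2) = 559/2 - 19*h/2)
O(W) = 30 (O(W) = -3 + 33 = 30)
(587 + O(48))/(262 + a(-19, -34 + 25)) = (587 + 30)/(262 + (559/2 - 19*(-34 + 25)/2)) = 617/(262 + (559/2 - 19/2*(-9))) = 617/(262 + (559/2 + 171/2)) = 617/(262 + 365) = 617/627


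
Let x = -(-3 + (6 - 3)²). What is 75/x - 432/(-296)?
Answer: -817/74 ≈ -11.041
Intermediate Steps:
x = -6 (x = -(-3 + 3²) = -(-3 + 9) = -1*6 = -6)
75/x - 432/(-296) = 75/(-6) - 432/(-296) = 75*(-⅙) - 432*(-1/296) = -25/2 + 54/37 = -817/74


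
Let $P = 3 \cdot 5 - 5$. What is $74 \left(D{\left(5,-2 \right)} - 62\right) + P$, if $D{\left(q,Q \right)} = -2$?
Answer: $-4726$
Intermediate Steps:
$P = 10$ ($P = 15 - 5 = 10$)
$74 \left(D{\left(5,-2 \right)} - 62\right) + P = 74 \left(-2 - 62\right) + 10 = 74 \left(-64\right) + 10 = -4736 + 10 = -4726$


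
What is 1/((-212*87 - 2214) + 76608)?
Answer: 1/55950 ≈ 1.7873e-5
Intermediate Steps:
1/((-212*87 - 2214) + 76608) = 1/((-18444 - 2214) + 76608) = 1/(-20658 + 76608) = 1/55950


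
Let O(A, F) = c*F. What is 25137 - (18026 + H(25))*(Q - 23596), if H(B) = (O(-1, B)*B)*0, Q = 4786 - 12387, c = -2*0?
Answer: 562382259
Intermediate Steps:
c = 0
Q = -7601
O(A, F) = 0 (O(A, F) = 0*F = 0)
H(B) = 0 (H(B) = (0*B)*0 = 0*0 = 0)
25137 - (18026 + H(25))*(Q - 23596) = 25137 - (18026 + 0)*(-7601 - 23596) = 25137 - 18026*(-31197) = 25137 - 1*(-562357122) = 25137 + 562357122 = 562382259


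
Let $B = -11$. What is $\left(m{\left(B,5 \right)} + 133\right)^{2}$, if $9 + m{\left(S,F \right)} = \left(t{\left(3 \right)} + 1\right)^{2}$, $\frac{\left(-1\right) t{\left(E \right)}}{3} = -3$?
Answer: $50176$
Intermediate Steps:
$t{\left(E \right)} = 9$ ($t{\left(E \right)} = \left(-3\right) \left(-3\right) = 9$)
$m{\left(S,F \right)} = 91$ ($m{\left(S,F \right)} = -9 + \left(9 + 1\right)^{2} = -9 + 10^{2} = -9 + 100 = 91$)
$\left(m{\left(B,5 \right)} + 133\right)^{2} = \left(91 + 133\right)^{2} = 224^{2} = 50176$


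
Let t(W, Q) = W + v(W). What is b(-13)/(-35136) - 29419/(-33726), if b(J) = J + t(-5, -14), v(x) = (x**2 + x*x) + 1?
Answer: 785809/901824 ≈ 0.87136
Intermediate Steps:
v(x) = 1 + 2*x**2 (v(x) = (x**2 + x**2) + 1 = 2*x**2 + 1 = 1 + 2*x**2)
t(W, Q) = 1 + W + 2*W**2 (t(W, Q) = W + (1 + 2*W**2) = 1 + W + 2*W**2)
b(J) = 46 + J (b(J) = J + (1 - 5 + 2*(-5)**2) = J + (1 - 5 + 2*25) = J + (1 - 5 + 50) = J + 46 = 46 + J)
b(-13)/(-35136) - 29419/(-33726) = (46 - 13)/(-35136) - 29419/(-33726) = 33*(-1/35136) - 29419*(-1/33726) = -11/11712 + 403/462 = 785809/901824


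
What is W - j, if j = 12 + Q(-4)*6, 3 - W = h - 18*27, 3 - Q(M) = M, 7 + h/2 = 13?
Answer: 423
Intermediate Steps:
h = 12 (h = -14 + 2*13 = -14 + 26 = 12)
Q(M) = 3 - M
W = 477 (W = 3 - (12 - 18*27) = 3 - (12 - 486) = 3 - 1*(-474) = 3 + 474 = 477)
j = 54 (j = 12 + (3 - 1*(-4))*6 = 12 + (3 + 4)*6 = 12 + 7*6 = 12 + 42 = 54)
W - j = 477 - 1*54 = 477 - 54 = 423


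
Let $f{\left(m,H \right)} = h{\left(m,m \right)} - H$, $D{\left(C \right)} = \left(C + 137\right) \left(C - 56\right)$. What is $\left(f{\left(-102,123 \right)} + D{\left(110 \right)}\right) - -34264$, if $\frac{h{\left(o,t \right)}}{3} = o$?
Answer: $47173$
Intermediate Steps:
$h{\left(o,t \right)} = 3 o$
$D{\left(C \right)} = \left(-56 + C\right) \left(137 + C\right)$ ($D{\left(C \right)} = \left(137 + C\right) \left(-56 + C\right) = \left(-56 + C\right) \left(137 + C\right)$)
$f{\left(m,H \right)} = - H + 3 m$ ($f{\left(m,H \right)} = 3 m - H = - H + 3 m$)
$\left(f{\left(-102,123 \right)} + D{\left(110 \right)}\right) - -34264 = \left(\left(\left(-1\right) 123 + 3 \left(-102\right)\right) + \left(-7672 + 110^{2} + 81 \cdot 110\right)\right) - -34264 = \left(\left(-123 - 306\right) + \left(-7672 + 12100 + 8910\right)\right) + 34264 = \left(-429 + 13338\right) + 34264 = 12909 + 34264 = 47173$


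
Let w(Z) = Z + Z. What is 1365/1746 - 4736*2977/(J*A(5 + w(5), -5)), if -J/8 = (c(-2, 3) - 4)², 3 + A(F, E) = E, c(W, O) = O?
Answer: -128212981/582 ≈ -2.2030e+5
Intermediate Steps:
w(Z) = 2*Z
A(F, E) = -3 + E
J = -8 (J = -8*(3 - 4)² = -8*(-1)² = -8*1 = -8)
1365/1746 - 4736*2977/(J*A(5 + w(5), -5)) = 1365/1746 - 4736*(-2977/(8*(-3 - 5))) = 1365*(1/1746) - 4736/(-8*(-8)*(1/2977)) = 455/582 - 4736/(64*(1/2977)) = 455/582 - 4736/64/2977 = 455/582 - 4736*2977/64 = 455/582 - 220298 = -128212981/582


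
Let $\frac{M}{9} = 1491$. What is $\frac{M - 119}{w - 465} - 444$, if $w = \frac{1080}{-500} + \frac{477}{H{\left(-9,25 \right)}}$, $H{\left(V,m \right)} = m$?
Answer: $- \frac{2653094}{5601} \approx -473.68$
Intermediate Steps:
$M = 13419$ ($M = 9 \cdot 1491 = 13419$)
$w = \frac{423}{25}$ ($w = \frac{1080}{-500} + \frac{477}{25} = 1080 \left(- \frac{1}{500}\right) + 477 \cdot \frac{1}{25} = - \frac{54}{25} + \frac{477}{25} = \frac{423}{25} \approx 16.92$)
$\frac{M - 119}{w - 465} - 444 = \frac{13419 - 119}{\frac{423}{25} - 465} - 444 = \frac{13300}{- \frac{11202}{25}} - 444 = 13300 \left(- \frac{25}{11202}\right) - 444 = - \frac{166250}{5601} - 444 = - \frac{2653094}{5601}$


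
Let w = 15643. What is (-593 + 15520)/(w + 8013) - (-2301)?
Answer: 54447383/23656 ≈ 2301.6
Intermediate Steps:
(-593 + 15520)/(w + 8013) - (-2301) = (-593 + 15520)/(15643 + 8013) - (-2301) = 14927/23656 - 1*(-2301) = 14927*(1/23656) + 2301 = 14927/23656 + 2301 = 54447383/23656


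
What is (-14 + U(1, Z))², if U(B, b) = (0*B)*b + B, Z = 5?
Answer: 169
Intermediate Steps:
U(B, b) = B (U(B, b) = 0*b + B = 0 + B = B)
(-14 + U(1, Z))² = (-14 + 1)² = (-13)² = 169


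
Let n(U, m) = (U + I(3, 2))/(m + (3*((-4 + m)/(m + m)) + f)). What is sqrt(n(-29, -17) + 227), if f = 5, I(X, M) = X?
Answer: sqrt(27323655)/345 ≈ 15.151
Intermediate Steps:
n(U, m) = (3 + U)/(5 + m + 3*(-4 + m)/(2*m)) (n(U, m) = (U + 3)/(m + (3*((-4 + m)/(m + m)) + 5)) = (3 + U)/(m + (3*((-4 + m)/((2*m))) + 5)) = (3 + U)/(m + (3*((-4 + m)*(1/(2*m))) + 5)) = (3 + U)/(m + (3*((-4 + m)/(2*m)) + 5)) = (3 + U)/(m + (3*(-4 + m)/(2*m) + 5)) = (3 + U)/(m + (5 + 3*(-4 + m)/(2*m))) = (3 + U)/(5 + m + 3*(-4 + m)/(2*m)))
sqrt(n(-29, -17) + 227) = sqrt(2*(-17)*(3 - 29)/(-12 + 2*(-17)**2 + 13*(-17)) + 227) = sqrt(2*(-17)*(-26)/(-12 + 2*289 - 221) + 227) = sqrt(2*(-17)*(-26)/(-12 + 578 - 221) + 227) = sqrt(2*(-17)*(-26)/345 + 227) = sqrt(2*(-17)*(1/345)*(-26) + 227) = sqrt(884/345 + 227) = sqrt(79199/345) = sqrt(27323655)/345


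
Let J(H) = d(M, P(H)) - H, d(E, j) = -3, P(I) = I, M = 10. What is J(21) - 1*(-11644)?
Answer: 11620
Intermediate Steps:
J(H) = -3 - H
J(21) - 1*(-11644) = (-3 - 1*21) - 1*(-11644) = (-3 - 21) + 11644 = -24 + 11644 = 11620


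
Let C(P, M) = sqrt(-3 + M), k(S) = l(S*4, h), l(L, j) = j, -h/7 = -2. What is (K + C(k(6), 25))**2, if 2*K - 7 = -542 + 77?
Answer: (229 - sqrt(22))**2 ≈ 50315.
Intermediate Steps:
h = 14 (h = -7*(-2) = 14)
k(S) = 14
K = -229 (K = 7/2 + (-542 + 77)/2 = 7/2 + (1/2)*(-465) = 7/2 - 465/2 = -229)
(K + C(k(6), 25))**2 = (-229 + sqrt(-3 + 25))**2 = (-229 + sqrt(22))**2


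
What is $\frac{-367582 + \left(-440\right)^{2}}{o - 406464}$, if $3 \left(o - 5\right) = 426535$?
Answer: $\frac{260973}{396421} \approx 0.65832$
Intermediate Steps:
$o = \frac{426550}{3}$ ($o = 5 + \frac{1}{3} \cdot 426535 = 5 + \frac{426535}{3} = \frac{426550}{3} \approx 1.4218 \cdot 10^{5}$)
$\frac{-367582 + \left(-440\right)^{2}}{o - 406464} = \frac{-367582 + \left(-440\right)^{2}}{\frac{426550}{3} - 406464} = \frac{-367582 + 193600}{- \frac{792842}{3}} = \left(-173982\right) \left(- \frac{3}{792842}\right) = \frac{260973}{396421}$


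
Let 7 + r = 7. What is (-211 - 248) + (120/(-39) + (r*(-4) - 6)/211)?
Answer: -1267555/2743 ≈ -462.11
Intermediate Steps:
r = 0 (r = -7 + 7 = 0)
(-211 - 248) + (120/(-39) + (r*(-4) - 6)/211) = (-211 - 248) + (120/(-39) + (0*(-4) - 6)/211) = -459 + (120*(-1/39) + (0 - 6)*(1/211)) = -459 + (-40/13 - 6*1/211) = -459 + (-40/13 - 6/211) = -459 - 8518/2743 = -1267555/2743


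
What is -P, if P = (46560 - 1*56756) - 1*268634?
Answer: 278830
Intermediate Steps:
P = -278830 (P = (46560 - 56756) - 268634 = -10196 - 268634 = -278830)
-P = -1*(-278830) = 278830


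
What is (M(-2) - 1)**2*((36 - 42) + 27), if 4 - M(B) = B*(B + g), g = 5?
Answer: 1701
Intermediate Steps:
M(B) = 4 - B*(5 + B) (M(B) = 4 - B*(B + 5) = 4 - B*(5 + B))
(M(-2) - 1)**2*((36 - 42) + 27) = ((4 - 1*(-2)**2 - 5*(-2)) - 1)**2*((36 - 42) + 27) = ((4 - 1*4 + 10) - 1)**2*(-6 + 27) = ((4 - 4 + 10) - 1)**2*21 = (10 - 1)**2*21 = 9**2*21 = 81*21 = 1701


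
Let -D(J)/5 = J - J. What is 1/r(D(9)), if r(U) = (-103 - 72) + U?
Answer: -1/175 ≈ -0.0057143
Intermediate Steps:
D(J) = 0 (D(J) = -5*(J - J) = -5*0 = 0)
r(U) = -175 + U
1/r(D(9)) = 1/(-175 + 0) = 1/(-175) = -1/175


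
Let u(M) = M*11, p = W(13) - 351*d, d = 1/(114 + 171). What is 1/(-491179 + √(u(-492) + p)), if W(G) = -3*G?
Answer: -46662005/22919397471857 - I*√49206390/22919397471857 ≈ -2.0359e-6 - 3.0606e-10*I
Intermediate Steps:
d = 1/285 ≈ 0.0035088
p = -3822/95 (p = -3*13 - 351*1/285 = -39 - 117/95 = -3822/95 ≈ -40.232)
u(M) = 11*M
1/(-491179 + √(u(-492) + p)) = 1/(-491179 + √(11*(-492) - 3822/95)) = 1/(-491179 + √(-5412 - 3822/95)) = 1/(-491179 + √(-517962/95)) = 1/(-491179 + I*√49206390/95)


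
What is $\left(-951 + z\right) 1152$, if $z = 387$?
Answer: $-649728$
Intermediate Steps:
$\left(-951 + z\right) 1152 = \left(-951 + 387\right) 1152 = \left(-564\right) 1152 = -649728$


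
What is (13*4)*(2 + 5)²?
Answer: 2548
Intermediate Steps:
(13*4)*(2 + 5)² = 52*7² = 52*49 = 2548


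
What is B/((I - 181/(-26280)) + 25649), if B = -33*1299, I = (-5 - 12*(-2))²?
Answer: -102413160/62140271 ≈ -1.6481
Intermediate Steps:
I = 361 (I = (-5 + 24)² = 19² = 361)
B = -42867
B/((I - 181/(-26280)) + 25649) = -42867/((361 - 181/(-26280)) + 25649) = -42867/((361 - 181*(-1/26280)) + 25649) = -42867/((361 + 181/26280) + 25649) = -42867/(9487261/26280 + 25649) = -42867/683542981/26280 = -42867*26280/683542981 = -102413160/62140271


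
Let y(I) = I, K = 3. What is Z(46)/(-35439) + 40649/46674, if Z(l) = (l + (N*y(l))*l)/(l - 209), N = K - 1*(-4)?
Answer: 78501582595/89871673806 ≈ 0.87349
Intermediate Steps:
N = 7 (N = 3 - 1*(-4) = 3 + 4 = 7)
Z(l) = (l + 7*l**2)/(-209 + l) (Z(l) = (l + (7*l)*l)/(l - 209) = (l + 7*l**2)/(-209 + l))
Z(46)/(-35439) + 40649/46674 = (46*(1 + 7*46)/(-209 + 46))/(-35439) + 40649/46674 = (46*(1 + 322)/(-163))*(-1/35439) + 40649*(1/46674) = (46*(-1/163)*323)*(-1/35439) + 40649/46674 = -14858/163*(-1/35439) + 40649/46674 = 14858/5776557 + 40649/46674 = 78501582595/89871673806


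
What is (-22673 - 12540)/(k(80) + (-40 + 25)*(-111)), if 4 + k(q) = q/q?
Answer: -35213/1662 ≈ -21.187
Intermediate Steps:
k(q) = -3 (k(q) = -4 + q/q = -4 + 1 = -3)
(-22673 - 12540)/(k(80) + (-40 + 25)*(-111)) = (-22673 - 12540)/(-3 + (-40 + 25)*(-111)) = -35213/(-3 - 15*(-111)) = -35213/(-3 + 1665) = -35213/1662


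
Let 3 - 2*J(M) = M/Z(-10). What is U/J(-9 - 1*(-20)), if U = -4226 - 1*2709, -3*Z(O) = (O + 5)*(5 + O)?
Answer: -173375/54 ≈ -3210.6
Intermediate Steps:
Z(O) = -(5 + O)²/3 (Z(O) = -(O + 5)*(5 + O)/3 = -(5 + O)*(5 + O)/3 = -(5 + O)²/3)
J(M) = 3/2 + 3*M/50 (J(M) = 3/2 - M/(2*((-(5 - 10)²/3))) = 3/2 - M/(2*((-⅓*(-5)²))) = 3/2 - M/(2*((-⅓*25))) = 3/2 - M/(2*(-25/3)) = 3/2 - M*(-3)/(2*25) = 3/2 - (-3)*M/50 = 3/2 + 3*M/50)
U = -6935 (U = -4226 - 2709 = -6935)
U/J(-9 - 1*(-20)) = -6935/(3/2 + 3*(-9 - 1*(-20))/50) = -6935/(3/2 + 3*(-9 + 20)/50) = -6935/(3/2 + (3/50)*11) = -6935/(3/2 + 33/50) = -6935/54/25 = -6935*25/54 = -173375/54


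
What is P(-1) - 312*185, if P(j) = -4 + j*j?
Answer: -57723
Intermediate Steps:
P(j) = -4 + j²
P(-1) - 312*185 = (-4 + (-1)²) - 312*185 = (-4 + 1) - 57720 = -3 - 57720 = -57723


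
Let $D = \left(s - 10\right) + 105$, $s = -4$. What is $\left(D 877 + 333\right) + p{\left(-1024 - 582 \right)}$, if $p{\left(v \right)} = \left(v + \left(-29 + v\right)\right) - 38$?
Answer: $76861$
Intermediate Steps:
$p{\left(v \right)} = -67 + 2 v$ ($p{\left(v \right)} = \left(-29 + 2 v\right) - 38 = -67 + 2 v$)
$D = 91$ ($D = \left(-4 - 10\right) + 105 = -14 + 105 = 91$)
$\left(D 877 + 333\right) + p{\left(-1024 - 582 \right)} = \left(91 \cdot 877 + 333\right) + \left(-67 + 2 \left(-1024 - 582\right)\right) = \left(79807 + 333\right) + \left(-67 + 2 \left(-1606\right)\right) = 80140 - 3279 = 76861$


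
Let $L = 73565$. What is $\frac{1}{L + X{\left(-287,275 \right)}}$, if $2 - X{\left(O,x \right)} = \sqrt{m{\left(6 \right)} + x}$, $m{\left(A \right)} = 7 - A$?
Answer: $\frac{73567}{5412103213} + \frac{2 \sqrt{69}}{5412103213} \approx 1.3596 \cdot 10^{-5}$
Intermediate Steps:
$X{\left(O,x \right)} = 2 - \sqrt{1 + x}$ ($X{\left(O,x \right)} = 2 - \sqrt{\left(7 - 6\right) + x} = 2 - \sqrt{1 + x}$)
$\frac{1}{L + X{\left(-287,275 \right)}} = \frac{1}{73565 + \left(2 - \sqrt{1 + 275}\right)} = \frac{1}{73565 + \left(2 - \sqrt{276}\right)} = \frac{1}{73565 + \left(2 - 2 \sqrt{69}\right)} = \frac{1}{73567 - 2 \sqrt{69}}$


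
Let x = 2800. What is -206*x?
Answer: -576800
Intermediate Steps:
-206*x = -206*2800 = -576800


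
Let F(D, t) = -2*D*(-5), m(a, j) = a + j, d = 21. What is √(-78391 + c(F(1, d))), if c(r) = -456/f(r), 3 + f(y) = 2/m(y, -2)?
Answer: I*√9465247/11 ≈ 279.69*I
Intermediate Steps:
f(y) = -3 + 2/(-2 + y) (f(y) = -3 + 2/(y - 2) = -3 + 2/(-2 + y))
F(D, t) = 10*D
c(r) = -456*(-2 + r)/(8 - 3*r)
√(-78391 + c(F(1, d))) = √(-78391 + 456*(-2 + 10*1)/(-8 + 3*(10*1))) = √(-78391 + 456*(-2 + 10)/(-8 + 3*10)) = √(-78391 + 456*8/(-8 + 30)) = √(-78391 + 456*8/22) = √(-78391 + 456*(1/22)*8) = √(-78391 + 1824/11) = √(-860477/11) = I*√9465247/11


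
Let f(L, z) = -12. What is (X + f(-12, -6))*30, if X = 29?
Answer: 510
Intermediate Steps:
(X + f(-12, -6))*30 = (29 - 12)*30 = 17*30 = 510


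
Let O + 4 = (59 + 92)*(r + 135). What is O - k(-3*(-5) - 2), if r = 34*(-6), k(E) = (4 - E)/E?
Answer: -135490/13 ≈ -10422.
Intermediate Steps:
k(E) = (4 - E)/E
r = -204
O = -10423 (O = -4 + (59 + 92)*(-204 + 135) = -4 + 151*(-69) = -4 - 10419 = -10423)
O - k(-3*(-5) - 2) = -10423 - (4 - (-3*(-5) - 2))/(-3*(-5) - 2) = -10423 - (4 - (15 - 2))/(15 - 2) = -10423 - (4 - 1*13)/13 = -10423 - (4 - 13)/13 = -10423 - (-9)/13 = -10423 - 1*(-9/13) = -10423 + 9/13 = -135490/13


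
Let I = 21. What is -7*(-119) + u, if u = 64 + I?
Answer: 918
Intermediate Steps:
u = 85 (u = 64 + 21 = 85)
-7*(-119) + u = -7*(-119) + 85 = 833 + 85 = 918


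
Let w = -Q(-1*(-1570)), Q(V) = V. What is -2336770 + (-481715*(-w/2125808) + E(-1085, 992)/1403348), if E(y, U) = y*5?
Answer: -871528341118972685/372906050648 ≈ -2.3371e+6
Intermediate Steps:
w = -1570 (w = -(-1)*(-1570) = -1*1570 = -1570)
E(y, U) = 5*y
-2336770 + (-481715*(-w/2125808) + E(-1085, 992)/1403348) = -2336770 + (-481715/((-2125808/(-1570))) + (5*(-1085))/1403348) = -2336770 + (-481715/((-2125808*(-1/1570))) - 5425*1/1403348) = -2336770 + (-481715/1062904/785 - 5425/1403348) = -2336770 + (-481715*785/1062904 - 5425/1403348) = -2336770 + (-378146275/1062904 - 5425/1403348) = -2336770 - 132669146245725/372906050648 = -871528341118972685/372906050648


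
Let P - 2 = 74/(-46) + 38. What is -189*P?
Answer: -166887/23 ≈ -7256.0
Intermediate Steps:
P = 883/23 (P = 2 + (74/(-46) + 38) = 2 + (74*(-1/46) + 38) = 2 + (-37/23 + 38) = 2 + 837/23 = 883/23 ≈ 38.391)
-189*P = -189*883/23 = -21*7947/23 = -166887/23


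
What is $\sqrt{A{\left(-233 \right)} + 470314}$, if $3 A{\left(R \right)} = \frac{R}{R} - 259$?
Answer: $2 \sqrt{117557} \approx 685.73$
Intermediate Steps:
$A{\left(R \right)} = -86$ ($A{\left(R \right)} = \frac{\frac{R}{R} - 259}{3} = \frac{1 - 259}{3} = \frac{1}{3} \left(-258\right) = -86$)
$\sqrt{A{\left(-233 \right)} + 470314} = \sqrt{-86 + 470314} = \sqrt{470228} = 2 \sqrt{117557}$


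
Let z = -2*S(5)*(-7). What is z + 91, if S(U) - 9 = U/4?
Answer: 469/2 ≈ 234.50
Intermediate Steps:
S(U) = 9 + U/4
z = 287/2 (z = -2*(9 + (1/4)*5)*(-7) = -2*(9 + 5/4)*(-7) = -2*41/4*(-7) = -41/2*(-7) = 287/2 ≈ 143.50)
z + 91 = 287/2 + 91 = 469/2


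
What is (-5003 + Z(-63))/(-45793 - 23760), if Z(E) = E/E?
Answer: 5002/69553 ≈ 0.071916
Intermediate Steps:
Z(E) = 1
(-5003 + Z(-63))/(-45793 - 23760) = (-5003 + 1)/(-45793 - 23760) = -5002/(-69553) = -5002*(-1/69553) = 5002/69553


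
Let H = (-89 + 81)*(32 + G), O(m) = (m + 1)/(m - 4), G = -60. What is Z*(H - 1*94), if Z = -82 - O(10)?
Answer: -32695/3 ≈ -10898.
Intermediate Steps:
O(m) = (1 + m)/(-4 + m)
H = 224 (H = (-89 + 81)*(32 - 60) = -8*(-28) = 224)
Z = -503/6 (Z = -82 - (1 + 10)/(-4 + 10) = -82 - 11/6 = -503/6 ≈ -83.833)
Z*(H - 1*94) = -503*(224 - 1*94)/6 = -503*(224 - 94)/6 = -503/6*130 = -32695/3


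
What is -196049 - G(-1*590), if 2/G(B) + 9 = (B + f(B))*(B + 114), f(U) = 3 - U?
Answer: -281722411/1437 ≈ -1.9605e+5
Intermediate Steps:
G(B) = 2/(333 + 3*B) (G(B) = 2/(-9 + (B + (3 - B))*(B + 114)) = 2/(-9 + 3*(114 + B)) = 2/(-9 + (342 + 3*B)) = 2/(333 + 3*B))
-196049 - G(-1*590) = -196049 - 2/(3*(111 - 1*590)) = -196049 - 2/(3*(111 - 590)) = -196049 - 2/(3*(-479)) = -196049 - 2*(-1)/(3*479) = -196049 - 1*(-2/1437) = -196049 + 2/1437 = -281722411/1437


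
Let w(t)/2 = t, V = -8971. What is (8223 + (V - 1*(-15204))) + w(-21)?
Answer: 14414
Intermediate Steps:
w(t) = 2*t
(8223 + (V - 1*(-15204))) + w(-21) = (8223 + (-8971 - 1*(-15204))) + 2*(-21) = (8223 + (-8971 + 15204)) - 42 = (8223 + 6233) - 42 = 14456 - 42 = 14414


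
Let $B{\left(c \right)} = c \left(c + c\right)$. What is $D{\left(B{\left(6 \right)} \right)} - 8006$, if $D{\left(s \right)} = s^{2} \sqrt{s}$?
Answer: $-8006 + 31104 \sqrt{2} \approx 35982.0$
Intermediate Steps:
$B{\left(c \right)} = 2 c^{2}$ ($B{\left(c \right)} = c 2 c = 2 c^{2}$)
$D{\left(s \right)} = s^{\frac{5}{2}}$
$D{\left(B{\left(6 \right)} \right)} - 8006 = \left(2 \cdot 6^{2}\right)^{\frac{5}{2}} - 8006 = \left(2 \cdot 36\right)^{\frac{5}{2}} - 8006 = 72^{\frac{5}{2}} - 8006 = 31104 \sqrt{2} - 8006 = -8006 + 31104 \sqrt{2}$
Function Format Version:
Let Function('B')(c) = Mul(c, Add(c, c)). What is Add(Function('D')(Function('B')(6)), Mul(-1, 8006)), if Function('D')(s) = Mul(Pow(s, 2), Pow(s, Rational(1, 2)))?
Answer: Add(-8006, Mul(31104, Pow(2, Rational(1, 2)))) ≈ 35982.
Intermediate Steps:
Function('B')(c) = Mul(2, Pow(c, 2)) (Function('B')(c) = Mul(c, Mul(2, c)) = Mul(2, Pow(c, 2)))
Function('D')(s) = Pow(s, Rational(5, 2))
Add(Function('D')(Function('B')(6)), Mul(-1, 8006)) = Add(Pow(Mul(2, Pow(6, 2)), Rational(5, 2)), Mul(-1, 8006)) = Add(Pow(Mul(2, 36), Rational(5, 2)), -8006) = Add(Pow(72, Rational(5, 2)), -8006) = Add(Mul(31104, Pow(2, Rational(1, 2))), -8006) = Add(-8006, Mul(31104, Pow(2, Rational(1, 2))))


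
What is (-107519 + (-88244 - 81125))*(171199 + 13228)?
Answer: -51065623176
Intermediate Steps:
(-107519 + (-88244 - 81125))*(171199 + 13228) = (-107519 - 169369)*184427 = -276888*184427 = -51065623176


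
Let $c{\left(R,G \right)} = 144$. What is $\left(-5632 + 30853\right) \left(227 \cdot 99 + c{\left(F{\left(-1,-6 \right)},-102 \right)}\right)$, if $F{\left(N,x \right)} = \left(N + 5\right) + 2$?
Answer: $570423357$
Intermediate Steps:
$F{\left(N,x \right)} = 7 + N$ ($F{\left(N,x \right)} = \left(5 + N\right) + 2 = 7 + N$)
$\left(-5632 + 30853\right) \left(227 \cdot 99 + c{\left(F{\left(-1,-6 \right)},-102 \right)}\right) = \left(-5632 + 30853\right) \left(227 \cdot 99 + 144\right) = 25221 \left(22473 + 144\right) = 25221 \cdot 22617 = 570423357$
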